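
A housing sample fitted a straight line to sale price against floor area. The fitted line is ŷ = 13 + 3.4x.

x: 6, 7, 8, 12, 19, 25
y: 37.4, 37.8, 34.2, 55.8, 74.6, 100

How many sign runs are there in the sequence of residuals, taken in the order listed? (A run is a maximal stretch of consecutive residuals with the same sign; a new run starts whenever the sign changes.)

5 runs

x=6: ŷ = 13 + 3.4·6 = 33.4; e = 37.4 − 33.4 = 4
x=7: ŷ = 13 + 3.4·7 = 36.8; e = 37.8 − 36.8 = 1
x=8: ŷ = 13 + 3.4·8 = 40.2; e = 34.2 − 40.2 = -6
x=12: ŷ = 13 + 3.4·12 = 53.8; e = 55.8 − 53.8 = 2
x=19: ŷ = 13 + 3.4·19 = 77.6; e = 74.6 − 77.6 = -3
x=25: ŷ = 13 + 3.4·25 = 98; e = 100 − 98 = 2
Signs: + + − + − +
Runs: +×2, −×1, +×1, −×1, +×1 → 5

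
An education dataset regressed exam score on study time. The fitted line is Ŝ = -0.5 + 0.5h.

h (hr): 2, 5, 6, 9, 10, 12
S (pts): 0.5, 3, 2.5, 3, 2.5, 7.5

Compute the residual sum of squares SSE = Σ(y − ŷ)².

SSE = 10

h=2: Ŝ = -0.5 + 0.5·2 = 0.5; r = 0.5 − 0.5 = 0
h=5: Ŝ = -0.5 + 0.5·5 = 2; r = 3 − 2 = 1
h=6: Ŝ = -0.5 + 0.5·6 = 2.5; r = 2.5 − 2.5 = 0
h=9: Ŝ = -0.5 + 0.5·9 = 4; r = 3 − 4 = -1
h=10: Ŝ = -0.5 + 0.5·10 = 4.5; r = 2.5 − 4.5 = -2
h=12: Ŝ = -0.5 + 0.5·12 = 5.5; r = 7.5 − 5.5 = 2
SSE = 0 + 1 + 0 + 1 + 4 + 4 = 10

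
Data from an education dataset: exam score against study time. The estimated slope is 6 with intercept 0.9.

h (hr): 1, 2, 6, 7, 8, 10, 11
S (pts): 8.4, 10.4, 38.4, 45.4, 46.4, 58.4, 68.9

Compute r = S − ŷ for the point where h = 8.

ŷ = 0.9 + 6·8 = 48.9
r = 46.4 − 48.9 = -2.5

r = -2.5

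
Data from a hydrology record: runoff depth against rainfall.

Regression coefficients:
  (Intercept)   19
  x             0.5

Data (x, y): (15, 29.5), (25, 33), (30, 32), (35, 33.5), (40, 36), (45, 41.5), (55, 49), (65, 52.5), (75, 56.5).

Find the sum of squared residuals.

SSE = 40.5

x=15: ŷ = 19 + 0.5·15 = 26.5; r = 29.5 − 26.5 = 3
x=25: ŷ = 19 + 0.5·25 = 31.5; r = 33 − 31.5 = 1.5
x=30: ŷ = 19 + 0.5·30 = 34; r = 32 − 34 = -2
x=35: ŷ = 19 + 0.5·35 = 36.5; r = 33.5 − 36.5 = -3
x=40: ŷ = 19 + 0.5·40 = 39; r = 36 − 39 = -3
x=45: ŷ = 19 + 0.5·45 = 41.5; r = 41.5 − 41.5 = 0
x=55: ŷ = 19 + 0.5·55 = 46.5; r = 49 − 46.5 = 2.5
x=65: ŷ = 19 + 0.5·65 = 51.5; r = 52.5 − 51.5 = 1
x=75: ŷ = 19 + 0.5·75 = 56.5; r = 56.5 − 56.5 = 0
SSE = 9 + 2.25 + 4 + 9 + 9 + 0 + 6.25 + 1 + 0 = 40.5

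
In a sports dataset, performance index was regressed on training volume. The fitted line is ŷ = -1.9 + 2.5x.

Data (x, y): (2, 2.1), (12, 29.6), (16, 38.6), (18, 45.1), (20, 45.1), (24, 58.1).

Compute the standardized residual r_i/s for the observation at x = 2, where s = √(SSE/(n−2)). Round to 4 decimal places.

-0.4924

x=2: ŷ = -1.9 + 2.5·2 = 3.1; r = 2.1 − 3.1 = -1
x=12: ŷ = -1.9 + 2.5·12 = 28.1; r = 29.6 − 28.1 = 1.5
x=16: ŷ = -1.9 + 2.5·16 = 38.1; r = 38.6 − 38.1 = 0.5
x=18: ŷ = -1.9 + 2.5·18 = 43.1; r = 45.1 − 43.1 = 2
x=20: ŷ = -1.9 + 2.5·20 = 48.1; r = 45.1 − 48.1 = -3
x=24: ŷ = -1.9 + 2.5·24 = 58.1; r = 58.1 − 58.1 = 0
SSE = 1 + 2.25 + 0.25 + 4 + 9 + 0 = 16.5
s = √(16.5/4) = 2.03101
r/s = -1 / 2.03101 = -0.4924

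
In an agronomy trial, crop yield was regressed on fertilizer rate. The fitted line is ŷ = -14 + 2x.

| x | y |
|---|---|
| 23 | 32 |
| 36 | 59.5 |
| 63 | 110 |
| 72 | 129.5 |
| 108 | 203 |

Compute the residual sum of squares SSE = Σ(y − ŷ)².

SSE = 7.5

x=23: ŷ = -14 + 2·23 = 32; e = 32 − 32 = 0
x=36: ŷ = -14 + 2·36 = 58; e = 59.5 − 58 = 1.5
x=63: ŷ = -14 + 2·63 = 112; e = 110 − 112 = -2
x=72: ŷ = -14 + 2·72 = 130; e = 129.5 − 130 = -0.5
x=108: ŷ = -14 + 2·108 = 202; e = 203 − 202 = 1
SSE = 0 + 2.25 + 4 + 0.25 + 1 = 7.5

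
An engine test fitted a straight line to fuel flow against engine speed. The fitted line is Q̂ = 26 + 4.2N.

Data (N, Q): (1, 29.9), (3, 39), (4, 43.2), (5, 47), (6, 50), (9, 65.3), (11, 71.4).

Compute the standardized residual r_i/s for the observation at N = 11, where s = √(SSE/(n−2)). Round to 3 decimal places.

-0.822

N=1: Q̂ = 26 + 4.2·1 = 30.2; r = 29.9 − 30.2 = -0.3
N=3: Q̂ = 26 + 4.2·3 = 38.6; r = 39 − 38.6 = 0.4
N=4: Q̂ = 26 + 4.2·4 = 42.8; r = 43.2 − 42.8 = 0.4
N=5: Q̂ = 26 + 4.2·5 = 47; r = 47 − 47 = 0
N=6: Q̂ = 26 + 4.2·6 = 51.2; r = 50 − 51.2 = -1.2
N=9: Q̂ = 26 + 4.2·9 = 63.8; r = 65.3 − 63.8 = 1.5
N=11: Q̂ = 26 + 4.2·11 = 72.2; r = 71.4 − 72.2 = -0.8
SSE = 0.09 + 0.16 + 0.16 + 0 + 1.44 + 2.25 + 0.64 = 4.74
s = √(4.74/5) = 0.973653
r/s = -0.8 / 0.973653 = -0.822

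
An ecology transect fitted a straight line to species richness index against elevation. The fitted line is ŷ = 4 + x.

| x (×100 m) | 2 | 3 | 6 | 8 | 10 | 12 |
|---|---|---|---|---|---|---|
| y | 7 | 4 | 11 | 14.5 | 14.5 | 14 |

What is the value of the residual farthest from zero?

x=2: ŷ = 4 + 2 = 6; e = 7 − 6 = 1
x=3: ŷ = 4 + 3 = 7; e = 4 − 7 = -3
x=6: ŷ = 4 + 6 = 10; e = 11 − 10 = 1
x=8: ŷ = 4 + 8 = 12; e = 14.5 − 12 = 2.5
x=10: ŷ = 4 + 10 = 14; e = 14.5 − 14 = 0.5
x=12: ŷ = 4 + 12 = 16; e = 14 − 16 = -2
Largest |e| is 3 at x = 3, residual -3.

e = -3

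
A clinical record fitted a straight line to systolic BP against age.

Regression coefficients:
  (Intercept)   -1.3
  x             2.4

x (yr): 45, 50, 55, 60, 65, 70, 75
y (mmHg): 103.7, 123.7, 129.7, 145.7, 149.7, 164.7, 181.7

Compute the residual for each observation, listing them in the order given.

-3, 5, -1, 3, -5, -2, 3

x=45: ŷ = -1.3 + 2.4·45 = 106.7; r = 103.7 − 106.7 = -3
x=50: ŷ = -1.3 + 2.4·50 = 118.7; r = 123.7 − 118.7 = 5
x=55: ŷ = -1.3 + 2.4·55 = 130.7; r = 129.7 − 130.7 = -1
x=60: ŷ = -1.3 + 2.4·60 = 142.7; r = 145.7 − 142.7 = 3
x=65: ŷ = -1.3 + 2.4·65 = 154.7; r = 149.7 − 154.7 = -5
x=70: ŷ = -1.3 + 2.4·70 = 166.7; r = 164.7 − 166.7 = -2
x=75: ŷ = -1.3 + 2.4·75 = 178.7; r = 181.7 − 178.7 = 3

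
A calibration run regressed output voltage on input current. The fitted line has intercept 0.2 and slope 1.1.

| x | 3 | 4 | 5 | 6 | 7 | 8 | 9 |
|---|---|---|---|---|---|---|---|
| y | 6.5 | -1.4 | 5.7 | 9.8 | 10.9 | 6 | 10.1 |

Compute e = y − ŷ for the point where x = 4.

e = -6

ŷ = 0.2 + 1.1·4 = 4.6
e = -1.4 − 4.6 = -6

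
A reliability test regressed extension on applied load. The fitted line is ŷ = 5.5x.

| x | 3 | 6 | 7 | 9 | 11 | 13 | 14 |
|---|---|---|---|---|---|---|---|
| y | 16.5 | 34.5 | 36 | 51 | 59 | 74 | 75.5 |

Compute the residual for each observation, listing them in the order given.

0, 1.5, -2.5, 1.5, -1.5, 2.5, -1.5

x=3: ŷ = 5.5·3 = 16.5; r = 16.5 − 16.5 = 0
x=6: ŷ = 5.5·6 = 33; r = 34.5 − 33 = 1.5
x=7: ŷ = 5.5·7 = 38.5; r = 36 − 38.5 = -2.5
x=9: ŷ = 5.5·9 = 49.5; r = 51 − 49.5 = 1.5
x=11: ŷ = 5.5·11 = 60.5; r = 59 − 60.5 = -1.5
x=13: ŷ = 5.5·13 = 71.5; r = 74 − 71.5 = 2.5
x=14: ŷ = 5.5·14 = 77; r = 75.5 − 77 = -1.5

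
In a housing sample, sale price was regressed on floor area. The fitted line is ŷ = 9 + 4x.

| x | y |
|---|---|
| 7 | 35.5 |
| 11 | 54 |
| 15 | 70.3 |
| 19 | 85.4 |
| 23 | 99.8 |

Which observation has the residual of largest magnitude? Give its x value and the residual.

x = 7, e = -1.5

x=7: ŷ = 9 + 4·7 = 37; e = 35.5 − 37 = -1.5
x=11: ŷ = 9 + 4·11 = 53; e = 54 − 53 = 1
x=15: ŷ = 9 + 4·15 = 69; e = 70.3 − 69 = 1.3
x=19: ŷ = 9 + 4·19 = 85; e = 85.4 − 85 = 0.4
x=23: ŷ = 9 + 4·23 = 101; e = 99.8 − 101 = -1.2
Largest |e| is 1.5 at x = 7, residual -1.5.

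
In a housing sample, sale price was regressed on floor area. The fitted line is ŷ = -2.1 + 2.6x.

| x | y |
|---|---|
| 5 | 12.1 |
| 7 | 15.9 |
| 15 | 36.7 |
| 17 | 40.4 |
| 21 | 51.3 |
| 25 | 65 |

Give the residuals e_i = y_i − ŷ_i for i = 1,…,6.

x=5: ŷ = -2.1 + 2.6·5 = 10.9; e = 12.1 − 10.9 = 1.2
x=7: ŷ = -2.1 + 2.6·7 = 16.1; e = 15.9 − 16.1 = -0.2
x=15: ŷ = -2.1 + 2.6·15 = 36.9; e = 36.7 − 36.9 = -0.2
x=17: ŷ = -2.1 + 2.6·17 = 42.1; e = 40.4 − 42.1 = -1.7
x=21: ŷ = -2.1 + 2.6·21 = 52.5; e = 51.3 − 52.5 = -1.2
x=25: ŷ = -2.1 + 2.6·25 = 62.9; e = 65 − 62.9 = 2.1

1.2, -0.2, -0.2, -1.7, -1.2, 2.1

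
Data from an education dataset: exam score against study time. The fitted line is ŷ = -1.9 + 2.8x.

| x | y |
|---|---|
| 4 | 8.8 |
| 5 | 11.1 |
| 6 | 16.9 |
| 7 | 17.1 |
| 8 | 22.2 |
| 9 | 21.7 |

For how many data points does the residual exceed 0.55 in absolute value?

x=4: ŷ = -1.9 + 2.8·4 = 9.3; e = 8.8 − 9.3 = -0.5
x=5: ŷ = -1.9 + 2.8·5 = 12.1; e = 11.1 − 12.1 = -1
x=6: ŷ = -1.9 + 2.8·6 = 14.9; e = 16.9 − 14.9 = 2
x=7: ŷ = -1.9 + 2.8·7 = 17.7; e = 17.1 − 17.7 = -0.6
x=8: ŷ = -1.9 + 2.8·8 = 20.5; e = 22.2 − 20.5 = 1.7
x=9: ŷ = -1.9 + 2.8·9 = 23.3; e = 21.7 − 23.3 = -1.6
|e| > 0.55: x=5 (|e|=1), x=6 (|e|=2), x=7 (|e|=0.6), x=8 (|e|=1.7), x=9 (|e|=1.6) → 5

5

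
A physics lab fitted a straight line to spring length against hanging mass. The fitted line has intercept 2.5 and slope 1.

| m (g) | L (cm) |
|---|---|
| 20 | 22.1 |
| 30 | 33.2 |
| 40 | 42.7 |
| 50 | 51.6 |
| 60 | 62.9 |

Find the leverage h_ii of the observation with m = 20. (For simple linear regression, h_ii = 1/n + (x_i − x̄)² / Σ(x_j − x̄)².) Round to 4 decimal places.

h = 0.6000

m̄ = (20 + 30 + 40 + 50 + 60)/5 = 40
Σ(m − m̄)² = 400 + 100 + 0 + 100 + 400 = 1000
h = 1/5 + (-20)²/1000 = 0.2 + 0.4 = 0.6000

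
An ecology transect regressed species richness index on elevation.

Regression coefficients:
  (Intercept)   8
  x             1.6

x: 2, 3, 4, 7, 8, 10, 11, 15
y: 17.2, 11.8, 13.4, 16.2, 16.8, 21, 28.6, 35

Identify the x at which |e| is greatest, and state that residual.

x=2: ŷ = 8 + 1.6·2 = 11.2; e = 17.2 − 11.2 = 6
x=3: ŷ = 8 + 1.6·3 = 12.8; e = 11.8 − 12.8 = -1
x=4: ŷ = 8 + 1.6·4 = 14.4; e = 13.4 − 14.4 = -1
x=7: ŷ = 8 + 1.6·7 = 19.2; e = 16.2 − 19.2 = -3
x=8: ŷ = 8 + 1.6·8 = 20.8; e = 16.8 − 20.8 = -4
x=10: ŷ = 8 + 1.6·10 = 24; e = 21 − 24 = -3
x=11: ŷ = 8 + 1.6·11 = 25.6; e = 28.6 − 25.6 = 3
x=15: ŷ = 8 + 1.6·15 = 32; e = 35 − 32 = 3
Largest |e| is 6 at x = 2, residual 6.

x = 2, e = 6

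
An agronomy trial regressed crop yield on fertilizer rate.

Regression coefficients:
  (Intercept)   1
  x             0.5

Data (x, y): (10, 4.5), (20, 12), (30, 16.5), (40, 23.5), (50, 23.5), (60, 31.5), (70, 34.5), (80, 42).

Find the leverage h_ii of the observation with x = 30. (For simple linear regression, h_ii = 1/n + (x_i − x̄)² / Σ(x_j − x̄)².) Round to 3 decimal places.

x̄ = (10 + 20 + 30 + 40 + 50 + 60 + 70 + 80)/8 = 45
Σ(x − x̄)² = 1225 + 625 + 225 + 25 + 25 + 225 + 625 + 1225 = 4200
h = 1/8 + (-15)²/4200 = 0.125 + 0.0535714 = 0.179

h = 0.179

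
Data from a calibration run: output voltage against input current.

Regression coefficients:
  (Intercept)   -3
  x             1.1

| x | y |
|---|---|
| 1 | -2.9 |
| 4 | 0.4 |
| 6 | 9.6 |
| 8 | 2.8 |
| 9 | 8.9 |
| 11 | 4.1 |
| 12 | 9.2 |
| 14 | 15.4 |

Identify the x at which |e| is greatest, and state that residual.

x = 6, e = 6

x=1: ŷ = -3 + 1.1·1 = -1.9; e = -2.9 − (-1.9) = -1
x=4: ŷ = -3 + 1.1·4 = 1.4; e = 0.4 − 1.4 = -1
x=6: ŷ = -3 + 1.1·6 = 3.6; e = 9.6 − 3.6 = 6
x=8: ŷ = -3 + 1.1·8 = 5.8; e = 2.8 − 5.8 = -3
x=9: ŷ = -3 + 1.1·9 = 6.9; e = 8.9 − 6.9 = 2
x=11: ŷ = -3 + 1.1·11 = 9.1; e = 4.1 − 9.1 = -5
x=12: ŷ = -3 + 1.1·12 = 10.2; e = 9.2 − 10.2 = -1
x=14: ŷ = -3 + 1.1·14 = 12.4; e = 15.4 − 12.4 = 3
Largest |e| is 6 at x = 6, residual 6.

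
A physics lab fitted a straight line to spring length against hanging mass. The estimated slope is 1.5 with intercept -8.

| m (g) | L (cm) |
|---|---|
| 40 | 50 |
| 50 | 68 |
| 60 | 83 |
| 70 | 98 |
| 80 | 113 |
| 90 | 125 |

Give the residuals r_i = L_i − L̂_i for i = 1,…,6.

-2, 1, 1, 1, 1, -2

m=40: L̂ = -8 + 1.5·40 = 52; r = 50 − 52 = -2
m=50: L̂ = -8 + 1.5·50 = 67; r = 68 − 67 = 1
m=60: L̂ = -8 + 1.5·60 = 82; r = 83 − 82 = 1
m=70: L̂ = -8 + 1.5·70 = 97; r = 98 − 97 = 1
m=80: L̂ = -8 + 1.5·80 = 112; r = 113 − 112 = 1
m=90: L̂ = -8 + 1.5·90 = 127; r = 125 − 127 = -2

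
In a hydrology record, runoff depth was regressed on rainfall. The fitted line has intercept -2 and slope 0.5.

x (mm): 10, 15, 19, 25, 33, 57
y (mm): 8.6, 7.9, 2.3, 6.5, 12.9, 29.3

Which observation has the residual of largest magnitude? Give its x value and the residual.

x = 10, e = 5.6

x=10: ŷ = -2 + 0.5·10 = 3; e = 8.6 − 3 = 5.6
x=15: ŷ = -2 + 0.5·15 = 5.5; e = 7.9 − 5.5 = 2.4
x=19: ŷ = -2 + 0.5·19 = 7.5; e = 2.3 − 7.5 = -5.2
x=25: ŷ = -2 + 0.5·25 = 10.5; e = 6.5 − 10.5 = -4
x=33: ŷ = -2 + 0.5·33 = 14.5; e = 12.9 − 14.5 = -1.6
x=57: ŷ = -2 + 0.5·57 = 26.5; e = 29.3 − 26.5 = 2.8
Largest |e| is 5.6 at x = 10, residual 5.6.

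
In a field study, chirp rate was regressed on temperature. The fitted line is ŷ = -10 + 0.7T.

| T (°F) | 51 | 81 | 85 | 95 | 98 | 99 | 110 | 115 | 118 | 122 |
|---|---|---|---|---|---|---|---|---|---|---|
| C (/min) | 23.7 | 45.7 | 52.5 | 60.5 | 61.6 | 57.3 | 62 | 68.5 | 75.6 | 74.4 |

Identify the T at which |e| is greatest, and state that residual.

T = 110, e = -5

T=51: ŷ = -10 + 0.7·51 = 25.7; e = 23.7 − 25.7 = -2
T=81: ŷ = -10 + 0.7·81 = 46.7; e = 45.7 − 46.7 = -1
T=85: ŷ = -10 + 0.7·85 = 49.5; e = 52.5 − 49.5 = 3
T=95: ŷ = -10 + 0.7·95 = 56.5; e = 60.5 − 56.5 = 4
T=98: ŷ = -10 + 0.7·98 = 58.6; e = 61.6 − 58.6 = 3
T=99: ŷ = -10 + 0.7·99 = 59.3; e = 57.3 − 59.3 = -2
T=110: ŷ = -10 + 0.7·110 = 67; e = 62 − 67 = -5
T=115: ŷ = -10 + 0.7·115 = 70.5; e = 68.5 − 70.5 = -2
T=118: ŷ = -10 + 0.7·118 = 72.6; e = 75.6 − 72.6 = 3
T=122: ŷ = -10 + 0.7·122 = 75.4; e = 74.4 − 75.4 = -1
Largest |e| is 5 at T = 110, residual -5.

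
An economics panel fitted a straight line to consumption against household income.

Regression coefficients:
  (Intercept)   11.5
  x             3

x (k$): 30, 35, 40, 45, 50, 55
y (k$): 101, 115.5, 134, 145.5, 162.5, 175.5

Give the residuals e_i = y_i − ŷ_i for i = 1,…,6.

-0.5, -1, 2.5, -1, 1, -1

x=30: ŷ = 11.5 + 3·30 = 101.5; e = 101 − 101.5 = -0.5
x=35: ŷ = 11.5 + 3·35 = 116.5; e = 115.5 − 116.5 = -1
x=40: ŷ = 11.5 + 3·40 = 131.5; e = 134 − 131.5 = 2.5
x=45: ŷ = 11.5 + 3·45 = 146.5; e = 145.5 − 146.5 = -1
x=50: ŷ = 11.5 + 3·50 = 161.5; e = 162.5 − 161.5 = 1
x=55: ŷ = 11.5 + 3·55 = 176.5; e = 175.5 − 176.5 = -1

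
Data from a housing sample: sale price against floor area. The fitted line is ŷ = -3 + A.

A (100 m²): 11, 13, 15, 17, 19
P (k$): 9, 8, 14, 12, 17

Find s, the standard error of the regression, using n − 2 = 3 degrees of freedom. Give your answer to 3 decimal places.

s = 2.160

A=11: ŷ = -3 + 11 = 8; r = 9 − 8 = 1
A=13: ŷ = -3 + 13 = 10; r = 8 − 10 = -2
A=15: ŷ = -3 + 15 = 12; r = 14 − 12 = 2
A=17: ŷ = -3 + 17 = 14; r = 12 − 14 = -2
A=19: ŷ = -3 + 19 = 16; r = 17 − 16 = 1
SSE = 1 + 4 + 4 + 4 + 1 = 14
s = √(14/3) = √4.66667 ≈ 2.160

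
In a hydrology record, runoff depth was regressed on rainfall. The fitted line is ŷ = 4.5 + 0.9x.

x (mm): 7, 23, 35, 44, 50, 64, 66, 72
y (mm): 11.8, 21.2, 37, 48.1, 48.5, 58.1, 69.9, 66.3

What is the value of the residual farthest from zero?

e = 6

x=7: ŷ = 4.5 + 0.9·7 = 10.8; e = 11.8 − 10.8 = 1
x=23: ŷ = 4.5 + 0.9·23 = 25.2; e = 21.2 − 25.2 = -4
x=35: ŷ = 4.5 + 0.9·35 = 36; e = 37 − 36 = 1
x=44: ŷ = 4.5 + 0.9·44 = 44.1; e = 48.1 − 44.1 = 4
x=50: ŷ = 4.5 + 0.9·50 = 49.5; e = 48.5 − 49.5 = -1
x=64: ŷ = 4.5 + 0.9·64 = 62.1; e = 58.1 − 62.1 = -4
x=66: ŷ = 4.5 + 0.9·66 = 63.9; e = 69.9 − 63.9 = 6
x=72: ŷ = 4.5 + 0.9·72 = 69.3; e = 66.3 − 69.3 = -3
Largest |e| is 6 at x = 66, residual 6.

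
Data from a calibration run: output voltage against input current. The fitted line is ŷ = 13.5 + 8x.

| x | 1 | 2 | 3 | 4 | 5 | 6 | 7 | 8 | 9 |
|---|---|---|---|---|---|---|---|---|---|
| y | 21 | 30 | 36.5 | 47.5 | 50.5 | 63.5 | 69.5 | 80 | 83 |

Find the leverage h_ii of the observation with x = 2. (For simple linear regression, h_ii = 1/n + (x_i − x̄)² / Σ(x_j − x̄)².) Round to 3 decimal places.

h = 0.261

x̄ = (1 + 2 + 3 + 4 + 5 + 6 + 7 + 8 + 9)/9 = 5
Σ(x − x̄)² = 16 + 9 + 4 + 1 + 0 + 1 + 4 + 9 + 16 = 60
h = 1/9 + (-3)²/60 = 0.111111 + 0.15 = 0.261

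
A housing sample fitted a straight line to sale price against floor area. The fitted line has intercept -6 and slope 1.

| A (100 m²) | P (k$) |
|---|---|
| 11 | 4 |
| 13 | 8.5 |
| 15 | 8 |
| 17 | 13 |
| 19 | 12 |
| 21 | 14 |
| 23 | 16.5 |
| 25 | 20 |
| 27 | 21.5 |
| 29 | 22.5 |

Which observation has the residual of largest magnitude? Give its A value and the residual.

A = 17, r = 2

A=11: P̂ = -6 + 11 = 5; r = 4 − 5 = -1
A=13: P̂ = -6 + 13 = 7; r = 8.5 − 7 = 1.5
A=15: P̂ = -6 + 15 = 9; r = 8 − 9 = -1
A=17: P̂ = -6 + 17 = 11; r = 13 − 11 = 2
A=19: P̂ = -6 + 19 = 13; r = 12 − 13 = -1
A=21: P̂ = -6 + 21 = 15; r = 14 − 15 = -1
A=23: P̂ = -6 + 23 = 17; r = 16.5 − 17 = -0.5
A=25: P̂ = -6 + 25 = 19; r = 20 − 19 = 1
A=27: P̂ = -6 + 27 = 21; r = 21.5 − 21 = 0.5
A=29: P̂ = -6 + 29 = 23; r = 22.5 − 23 = -0.5
Largest |r| is 2 at A = 17, residual 2.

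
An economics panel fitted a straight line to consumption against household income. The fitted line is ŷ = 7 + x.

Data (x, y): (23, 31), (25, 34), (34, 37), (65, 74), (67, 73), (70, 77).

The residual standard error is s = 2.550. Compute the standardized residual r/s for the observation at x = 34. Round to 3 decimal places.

ŷ = 7 + 34 = 41
r = 37 − 41 = -4
r/s = -4 / 2.550 = -1.569

-1.569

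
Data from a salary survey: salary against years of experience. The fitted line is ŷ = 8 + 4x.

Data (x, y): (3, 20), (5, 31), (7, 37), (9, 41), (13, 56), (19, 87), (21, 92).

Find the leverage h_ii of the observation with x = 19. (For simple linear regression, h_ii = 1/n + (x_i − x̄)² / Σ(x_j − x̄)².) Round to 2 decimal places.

x̄ = (3 + 5 + 7 + 9 + 13 + 19 + 21)/7 = 11
Σ(x − x̄)² = 64 + 36 + 16 + 4 + 4 + 64 + 100 = 288
h = 1/7 + (8)²/288 = 0.142857 + 0.222222 = 0.37

h = 0.37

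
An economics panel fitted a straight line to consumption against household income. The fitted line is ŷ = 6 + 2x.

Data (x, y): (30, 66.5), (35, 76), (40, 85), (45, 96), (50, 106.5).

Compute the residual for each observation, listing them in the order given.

x=30: ŷ = 6 + 2·30 = 66; r = 66.5 − 66 = 0.5
x=35: ŷ = 6 + 2·35 = 76; r = 76 − 76 = 0
x=40: ŷ = 6 + 2·40 = 86; r = 85 − 86 = -1
x=45: ŷ = 6 + 2·45 = 96; r = 96 − 96 = 0
x=50: ŷ = 6 + 2·50 = 106; r = 106.5 − 106 = 0.5

0.5, 0, -1, 0, 0.5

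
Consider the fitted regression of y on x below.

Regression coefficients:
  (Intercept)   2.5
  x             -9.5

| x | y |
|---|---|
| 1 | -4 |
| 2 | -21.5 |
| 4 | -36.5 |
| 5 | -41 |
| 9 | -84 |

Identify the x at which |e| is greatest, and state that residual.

x=1: ŷ = 2.5 − 9.5·1 = -7; e = -4 − (-7) = 3
x=2: ŷ = 2.5 − 9.5·2 = -16.5; e = -21.5 − (-16.5) = -5
x=4: ŷ = 2.5 − 9.5·4 = -35.5; e = -36.5 − (-35.5) = -1
x=5: ŷ = 2.5 − 9.5·5 = -45; e = -41 − (-45) = 4
x=9: ŷ = 2.5 − 9.5·9 = -83; e = -84 − (-83) = -1
Largest |e| is 5 at x = 2, residual -5.

x = 2, e = -5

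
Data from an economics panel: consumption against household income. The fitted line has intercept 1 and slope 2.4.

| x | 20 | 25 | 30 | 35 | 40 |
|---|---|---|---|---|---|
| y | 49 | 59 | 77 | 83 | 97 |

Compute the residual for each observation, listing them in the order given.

x=20: ŷ = 1 + 2.4·20 = 49; e = 49 − 49 = 0
x=25: ŷ = 1 + 2.4·25 = 61; e = 59 − 61 = -2
x=30: ŷ = 1 + 2.4·30 = 73; e = 77 − 73 = 4
x=35: ŷ = 1 + 2.4·35 = 85; e = 83 − 85 = -2
x=40: ŷ = 1 + 2.4·40 = 97; e = 97 − 97 = 0

0, -2, 4, -2, 0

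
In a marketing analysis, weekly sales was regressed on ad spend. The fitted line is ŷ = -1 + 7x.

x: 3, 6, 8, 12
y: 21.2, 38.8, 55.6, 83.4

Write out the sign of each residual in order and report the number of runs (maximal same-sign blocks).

3 runs

x=3: ŷ = -1 + 7·3 = 20; r = 21.2 − 20 = 1.2
x=6: ŷ = -1 + 7·6 = 41; r = 38.8 − 41 = -2.2
x=8: ŷ = -1 + 7·8 = 55; r = 55.6 − 55 = 0.6
x=12: ŷ = -1 + 7·12 = 83; r = 83.4 − 83 = 0.4
Signs: + − + +
Runs: +×1, −×1, +×2 → 3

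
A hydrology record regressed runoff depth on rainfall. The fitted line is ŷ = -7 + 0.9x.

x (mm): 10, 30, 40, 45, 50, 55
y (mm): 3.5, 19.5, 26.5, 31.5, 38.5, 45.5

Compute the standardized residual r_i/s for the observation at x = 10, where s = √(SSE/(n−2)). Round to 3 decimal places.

x=10: ŷ = -7 + 0.9·10 = 2; r = 3.5 − 2 = 1.5
x=30: ŷ = -7 + 0.9·30 = 20; r = 19.5 − 20 = -0.5
x=40: ŷ = -7 + 0.9·40 = 29; r = 26.5 − 29 = -2.5
x=45: ŷ = -7 + 0.9·45 = 33.5; r = 31.5 − 33.5 = -2
x=50: ŷ = -7 + 0.9·50 = 38; r = 38.5 − 38 = 0.5
x=55: ŷ = -7 + 0.9·55 = 42.5; r = 45.5 − 42.5 = 3
SSE = 2.25 + 0.25 + 6.25 + 4 + 0.25 + 9 = 22
s = √(22/4) = 2.34521
r/s = 1.5 / 2.34521 = 0.640

0.640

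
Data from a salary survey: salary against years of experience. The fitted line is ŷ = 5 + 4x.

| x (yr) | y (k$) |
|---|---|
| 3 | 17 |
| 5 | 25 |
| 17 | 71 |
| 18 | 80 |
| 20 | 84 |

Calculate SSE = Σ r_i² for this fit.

x=3: ŷ = 5 + 4·3 = 17; r = 17 − 17 = 0
x=5: ŷ = 5 + 4·5 = 25; r = 25 − 25 = 0
x=17: ŷ = 5 + 4·17 = 73; r = 71 − 73 = -2
x=18: ŷ = 5 + 4·18 = 77; r = 80 − 77 = 3
x=20: ŷ = 5 + 4·20 = 85; r = 84 − 85 = -1
SSE = 0 + 0 + 4 + 9 + 1 = 14

SSE = 14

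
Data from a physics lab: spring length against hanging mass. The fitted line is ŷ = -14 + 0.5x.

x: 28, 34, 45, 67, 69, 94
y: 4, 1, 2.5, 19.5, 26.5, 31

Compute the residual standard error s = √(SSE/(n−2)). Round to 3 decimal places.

x=28: ŷ = -14 + 0.5·28 = 0; e = 4 − 0 = 4
x=34: ŷ = -14 + 0.5·34 = 3; e = 1 − 3 = -2
x=45: ŷ = -14 + 0.5·45 = 8.5; e = 2.5 − 8.5 = -6
x=67: ŷ = -14 + 0.5·67 = 19.5; e = 19.5 − 19.5 = 0
x=69: ŷ = -14 + 0.5·69 = 20.5; e = 26.5 − 20.5 = 6
x=94: ŷ = -14 + 0.5·94 = 33; e = 31 − 33 = -2
SSE = 16 + 4 + 36 + 0 + 36 + 4 = 96
s = √(96/4) = √24 ≈ 4.899

s = 4.899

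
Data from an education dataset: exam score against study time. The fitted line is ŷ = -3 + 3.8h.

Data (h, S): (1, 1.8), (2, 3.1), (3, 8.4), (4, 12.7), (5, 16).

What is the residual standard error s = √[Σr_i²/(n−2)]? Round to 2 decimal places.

h=1: ŷ = -3 + 3.8·1 = 0.8; r = 1.8 − 0.8 = 1
h=2: ŷ = -3 + 3.8·2 = 4.6; r = 3.1 − 4.6 = -1.5
h=3: ŷ = -3 + 3.8·3 = 8.4; r = 8.4 − 8.4 = 0
h=4: ŷ = -3 + 3.8·4 = 12.2; r = 12.7 − 12.2 = 0.5
h=5: ŷ = -3 + 3.8·5 = 16; r = 16 − 16 = 0
SSE = 1 + 2.25 + 0 + 0.25 + 0 = 3.5
s = √(3.5/3) = √1.16667 ≈ 1.08

s = 1.08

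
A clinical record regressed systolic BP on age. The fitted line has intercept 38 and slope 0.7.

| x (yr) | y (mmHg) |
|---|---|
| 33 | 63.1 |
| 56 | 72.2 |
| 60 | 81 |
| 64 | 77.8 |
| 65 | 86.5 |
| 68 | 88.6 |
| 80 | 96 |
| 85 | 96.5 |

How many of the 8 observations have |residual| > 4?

x=33: ŷ = 38 + 0.7·33 = 61.1; e = 63.1 − 61.1 = 2
x=56: ŷ = 38 + 0.7·56 = 77.2; e = 72.2 − 77.2 = -5
x=60: ŷ = 38 + 0.7·60 = 80; e = 81 − 80 = 1
x=64: ŷ = 38 + 0.7·64 = 82.8; e = 77.8 − 82.8 = -5
x=65: ŷ = 38 + 0.7·65 = 83.5; e = 86.5 − 83.5 = 3
x=68: ŷ = 38 + 0.7·68 = 85.6; e = 88.6 − 85.6 = 3
x=80: ŷ = 38 + 0.7·80 = 94; e = 96 − 94 = 2
x=85: ŷ = 38 + 0.7·85 = 97.5; e = 96.5 − 97.5 = -1
|e| > 4: x=56 (|e|=5), x=64 (|e|=5) → 2

2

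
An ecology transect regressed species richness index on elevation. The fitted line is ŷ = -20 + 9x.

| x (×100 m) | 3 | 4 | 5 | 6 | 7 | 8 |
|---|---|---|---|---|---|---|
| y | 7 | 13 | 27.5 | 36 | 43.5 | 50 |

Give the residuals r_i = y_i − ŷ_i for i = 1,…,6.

0, -3, 2.5, 2, 0.5, -2

x=3: ŷ = -20 + 9·3 = 7; r = 7 − 7 = 0
x=4: ŷ = -20 + 9·4 = 16; r = 13 − 16 = -3
x=5: ŷ = -20 + 9·5 = 25; r = 27.5 − 25 = 2.5
x=6: ŷ = -20 + 9·6 = 34; r = 36 − 34 = 2
x=7: ŷ = -20 + 9·7 = 43; r = 43.5 − 43 = 0.5
x=8: ŷ = -20 + 9·8 = 52; r = 50 − 52 = -2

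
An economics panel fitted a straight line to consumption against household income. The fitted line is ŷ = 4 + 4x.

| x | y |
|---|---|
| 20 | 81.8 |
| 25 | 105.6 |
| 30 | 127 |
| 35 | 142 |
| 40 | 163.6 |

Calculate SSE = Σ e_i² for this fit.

x=20: ŷ = 4 + 4·20 = 84; e = 81.8 − 84 = -2.2
x=25: ŷ = 4 + 4·25 = 104; e = 105.6 − 104 = 1.6
x=30: ŷ = 4 + 4·30 = 124; e = 127 − 124 = 3
x=35: ŷ = 4 + 4·35 = 144; e = 142 − 144 = -2
x=40: ŷ = 4 + 4·40 = 164; e = 163.6 − 164 = -0.4
SSE = 4.84 + 2.56 + 9 + 4 + 0.16 = 20.56

SSE = 20.56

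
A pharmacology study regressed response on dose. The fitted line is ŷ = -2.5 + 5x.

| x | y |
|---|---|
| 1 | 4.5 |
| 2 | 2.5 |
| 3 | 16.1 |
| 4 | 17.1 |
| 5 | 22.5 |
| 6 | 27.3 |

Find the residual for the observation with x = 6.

ŷ = -2.5 + 5·6 = 27.5
e = 27.3 − 27.5 = -0.2

e = -0.2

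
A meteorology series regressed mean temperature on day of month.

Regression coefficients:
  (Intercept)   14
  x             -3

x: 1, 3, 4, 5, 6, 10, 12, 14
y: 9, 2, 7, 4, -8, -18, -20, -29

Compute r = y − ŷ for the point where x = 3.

r = -3

ŷ = 14 − 3·3 = 5
r = 2 − 5 = -3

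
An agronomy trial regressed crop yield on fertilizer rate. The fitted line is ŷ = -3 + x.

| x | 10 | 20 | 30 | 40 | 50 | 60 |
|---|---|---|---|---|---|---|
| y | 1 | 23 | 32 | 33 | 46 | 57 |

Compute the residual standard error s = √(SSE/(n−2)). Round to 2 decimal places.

x=10: ŷ = -3 + 10 = 7; e = 1 − 7 = -6
x=20: ŷ = -3 + 20 = 17; e = 23 − 17 = 6
x=30: ŷ = -3 + 30 = 27; e = 32 − 27 = 5
x=40: ŷ = -3 + 40 = 37; e = 33 − 37 = -4
x=50: ŷ = -3 + 50 = 47; e = 46 − 47 = -1
x=60: ŷ = -3 + 60 = 57; e = 57 − 57 = 0
SSE = 36 + 36 + 25 + 16 + 1 + 0 = 114
s = √(114/4) = √28.5 ≈ 5.34

s = 5.34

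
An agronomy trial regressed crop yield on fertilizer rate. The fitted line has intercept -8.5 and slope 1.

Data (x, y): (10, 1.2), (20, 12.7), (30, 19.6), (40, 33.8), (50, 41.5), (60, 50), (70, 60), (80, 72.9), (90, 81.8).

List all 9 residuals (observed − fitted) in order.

-0.3, 1.2, -1.9, 2.3, 0, -1.5, -1.5, 1.4, 0.3

x=10: ŷ = -8.5 + 10 = 1.5; r = 1.2 − 1.5 = -0.3
x=20: ŷ = -8.5 + 20 = 11.5; r = 12.7 − 11.5 = 1.2
x=30: ŷ = -8.5 + 30 = 21.5; r = 19.6 − 21.5 = -1.9
x=40: ŷ = -8.5 + 40 = 31.5; r = 33.8 − 31.5 = 2.3
x=50: ŷ = -8.5 + 50 = 41.5; r = 41.5 − 41.5 = 0
x=60: ŷ = -8.5 + 60 = 51.5; r = 50 − 51.5 = -1.5
x=70: ŷ = -8.5 + 70 = 61.5; r = 60 − 61.5 = -1.5
x=80: ŷ = -8.5 + 80 = 71.5; r = 72.9 − 71.5 = 1.4
x=90: ŷ = -8.5 + 90 = 81.5; r = 81.8 − 81.5 = 0.3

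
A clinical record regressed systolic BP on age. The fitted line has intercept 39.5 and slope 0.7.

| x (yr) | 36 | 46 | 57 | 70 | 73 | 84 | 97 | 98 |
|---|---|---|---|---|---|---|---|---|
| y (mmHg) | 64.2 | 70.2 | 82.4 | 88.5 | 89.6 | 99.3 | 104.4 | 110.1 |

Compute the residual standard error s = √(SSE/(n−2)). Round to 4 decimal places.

x=36: ŷ = 39.5 + 0.7·36 = 64.7; r = 64.2 − 64.7 = -0.5
x=46: ŷ = 39.5 + 0.7·46 = 71.7; r = 70.2 − 71.7 = -1.5
x=57: ŷ = 39.5 + 0.7·57 = 79.4; r = 82.4 − 79.4 = 3
x=70: ŷ = 39.5 + 0.7·70 = 88.5; r = 88.5 − 88.5 = 0
x=73: ŷ = 39.5 + 0.7·73 = 90.6; r = 89.6 − 90.6 = -1
x=84: ŷ = 39.5 + 0.7·84 = 98.3; r = 99.3 − 98.3 = 1
x=97: ŷ = 39.5 + 0.7·97 = 107.4; r = 104.4 − 107.4 = -3
x=98: ŷ = 39.5 + 0.7·98 = 108.1; r = 110.1 − 108.1 = 2
SSE = 0.25 + 2.25 + 9 + 0 + 1 + 1 + 9 + 4 = 26.5
s = √(26.5/6) = √4.41667 ≈ 2.1016

s = 2.1016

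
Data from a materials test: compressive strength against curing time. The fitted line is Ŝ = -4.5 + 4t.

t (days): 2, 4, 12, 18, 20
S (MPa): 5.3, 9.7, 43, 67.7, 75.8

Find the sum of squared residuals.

SSE = 6.86

t=2: Ŝ = -4.5 + 4·2 = 3.5; e = 5.3 − 3.5 = 1.8
t=4: Ŝ = -4.5 + 4·4 = 11.5; e = 9.7 − 11.5 = -1.8
t=12: Ŝ = -4.5 + 4·12 = 43.5; e = 43 − 43.5 = -0.5
t=18: Ŝ = -4.5 + 4·18 = 67.5; e = 67.7 − 67.5 = 0.2
t=20: Ŝ = -4.5 + 4·20 = 75.5; e = 75.8 − 75.5 = 0.3
SSE = 3.24 + 3.24 + 0.25 + 0.04 + 0.09 = 6.86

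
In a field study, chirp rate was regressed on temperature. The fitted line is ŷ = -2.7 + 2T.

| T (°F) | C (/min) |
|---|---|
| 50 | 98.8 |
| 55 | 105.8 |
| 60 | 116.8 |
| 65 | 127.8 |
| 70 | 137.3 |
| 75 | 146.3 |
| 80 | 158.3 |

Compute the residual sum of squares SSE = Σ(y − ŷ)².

SSE = 7

T=50: ŷ = -2.7 + 2·50 = 97.3; e = 98.8 − 97.3 = 1.5
T=55: ŷ = -2.7 + 2·55 = 107.3; e = 105.8 − 107.3 = -1.5
T=60: ŷ = -2.7 + 2·60 = 117.3; e = 116.8 − 117.3 = -0.5
T=65: ŷ = -2.7 + 2·65 = 127.3; e = 127.8 − 127.3 = 0.5
T=70: ŷ = -2.7 + 2·70 = 137.3; e = 137.3 − 137.3 = 0
T=75: ŷ = -2.7 + 2·75 = 147.3; e = 146.3 − 147.3 = -1
T=80: ŷ = -2.7 + 2·80 = 157.3; e = 158.3 − 157.3 = 1
SSE = 2.25 + 2.25 + 0.25 + 0.25 + 0 + 1 + 1 = 7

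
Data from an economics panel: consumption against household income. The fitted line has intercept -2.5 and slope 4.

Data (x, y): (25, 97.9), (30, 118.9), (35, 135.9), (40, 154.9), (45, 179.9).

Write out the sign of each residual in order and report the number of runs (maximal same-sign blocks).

x=25: ŷ = -2.5 + 4·25 = 97.5; r = 97.9 − 97.5 = 0.4
x=30: ŷ = -2.5 + 4·30 = 117.5; r = 118.9 − 117.5 = 1.4
x=35: ŷ = -2.5 + 4·35 = 137.5; r = 135.9 − 137.5 = -1.6
x=40: ŷ = -2.5 + 4·40 = 157.5; r = 154.9 − 157.5 = -2.6
x=45: ŷ = -2.5 + 4·45 = 177.5; r = 179.9 − 177.5 = 2.4
Signs: + + − − +
Runs: +×2, −×2, +×1 → 3

3 runs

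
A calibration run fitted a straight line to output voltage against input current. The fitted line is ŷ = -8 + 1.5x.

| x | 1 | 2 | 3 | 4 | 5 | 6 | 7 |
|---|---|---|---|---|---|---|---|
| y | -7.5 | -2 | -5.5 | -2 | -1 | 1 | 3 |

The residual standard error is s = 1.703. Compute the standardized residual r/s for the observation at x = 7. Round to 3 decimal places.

0.294

ŷ = -8 + 1.5·7 = 2.5
r = 3 − 2.5 = 0.5
r/s = 0.5 / 1.703 = 0.294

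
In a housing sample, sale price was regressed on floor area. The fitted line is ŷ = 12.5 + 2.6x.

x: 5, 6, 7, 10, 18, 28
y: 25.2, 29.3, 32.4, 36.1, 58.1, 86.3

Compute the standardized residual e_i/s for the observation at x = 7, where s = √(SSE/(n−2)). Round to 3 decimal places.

x=5: ŷ = 12.5 + 2.6·5 = 25.5; e = 25.2 − 25.5 = -0.3
x=6: ŷ = 12.5 + 2.6·6 = 28.1; e = 29.3 − 28.1 = 1.2
x=7: ŷ = 12.5 + 2.6·7 = 30.7; e = 32.4 − 30.7 = 1.7
x=10: ŷ = 12.5 + 2.6·10 = 38.5; e = 36.1 − 38.5 = -2.4
x=18: ŷ = 12.5 + 2.6·18 = 59.3; e = 58.1 − 59.3 = -1.2
x=28: ŷ = 12.5 + 2.6·28 = 85.3; e = 86.3 − 85.3 = 1
SSE = 0.09 + 1.44 + 2.89 + 5.76 + 1.44 + 1 = 12.62
s = √(12.62/4) = 1.77623
e/s = 1.7 / 1.77623 = 0.957

0.957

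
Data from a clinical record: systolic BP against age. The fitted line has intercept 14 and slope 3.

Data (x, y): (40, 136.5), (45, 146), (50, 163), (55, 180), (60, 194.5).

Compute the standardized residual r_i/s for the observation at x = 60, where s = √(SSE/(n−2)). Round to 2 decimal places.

x=40: ŷ = 14 + 3·40 = 134; r = 136.5 − 134 = 2.5
x=45: ŷ = 14 + 3·45 = 149; r = 146 − 149 = -3
x=50: ŷ = 14 + 3·50 = 164; r = 163 − 164 = -1
x=55: ŷ = 14 + 3·55 = 179; r = 180 − 179 = 1
x=60: ŷ = 14 + 3·60 = 194; r = 194.5 − 194 = 0.5
SSE = 6.25 + 9 + 1 + 1 + 0.25 = 17.5
s = √(17.5/3) = 2.41523
r/s = 0.5 / 2.41523 = 0.21

0.21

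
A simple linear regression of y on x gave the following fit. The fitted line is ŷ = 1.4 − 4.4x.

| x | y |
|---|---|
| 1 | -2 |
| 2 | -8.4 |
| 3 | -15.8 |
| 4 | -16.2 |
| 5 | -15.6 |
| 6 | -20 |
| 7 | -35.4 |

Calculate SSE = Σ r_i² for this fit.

SSE = 104

x=1: ŷ = 1.4 − 4.4·1 = -3; r = -2 − (-3) = 1
x=2: ŷ = 1.4 − 4.4·2 = -7.4; r = -8.4 − (-7.4) = -1
x=3: ŷ = 1.4 − 4.4·3 = -11.8; r = -15.8 − (-11.8) = -4
x=4: ŷ = 1.4 − 4.4·4 = -16.2; r = -16.2 − (-16.2) = 0
x=5: ŷ = 1.4 − 4.4·5 = -20.6; r = -15.6 − (-20.6) = 5
x=6: ŷ = 1.4 − 4.4·6 = -25; r = -20 − (-25) = 5
x=7: ŷ = 1.4 − 4.4·7 = -29.4; r = -35.4 − (-29.4) = -6
SSE = 1 + 1 + 16 + 0 + 25 + 25 + 36 = 104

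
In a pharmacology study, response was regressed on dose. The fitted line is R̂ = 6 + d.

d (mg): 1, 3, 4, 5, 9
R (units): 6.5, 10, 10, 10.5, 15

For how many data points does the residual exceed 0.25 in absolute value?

3

d=1: R̂ = 6 + 1 = 7; e = 6.5 − 7 = -0.5
d=3: R̂ = 6 + 3 = 9; e = 10 − 9 = 1
d=4: R̂ = 6 + 4 = 10; e = 10 − 10 = 0
d=5: R̂ = 6 + 5 = 11; e = 10.5 − 11 = -0.5
d=9: R̂ = 6 + 9 = 15; e = 15 − 15 = 0
|e| > 0.25: d=1 (|e|=0.5), d=3 (|e|=1), d=5 (|e|=0.5) → 3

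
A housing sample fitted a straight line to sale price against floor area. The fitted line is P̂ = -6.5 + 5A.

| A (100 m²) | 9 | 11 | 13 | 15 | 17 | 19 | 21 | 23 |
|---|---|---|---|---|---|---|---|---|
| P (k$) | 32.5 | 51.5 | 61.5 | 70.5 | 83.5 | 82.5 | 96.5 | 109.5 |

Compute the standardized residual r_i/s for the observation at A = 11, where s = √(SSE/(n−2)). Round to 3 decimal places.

0.660

A=9: P̂ = -6.5 + 5·9 = 38.5; r = 32.5 − 38.5 = -6
A=11: P̂ = -6.5 + 5·11 = 48.5; r = 51.5 − 48.5 = 3
A=13: P̂ = -6.5 + 5·13 = 58.5; r = 61.5 − 58.5 = 3
A=15: P̂ = -6.5 + 5·15 = 68.5; r = 70.5 − 68.5 = 2
A=17: P̂ = -6.5 + 5·17 = 78.5; r = 83.5 − 78.5 = 5
A=19: P̂ = -6.5 + 5·19 = 88.5; r = 82.5 − 88.5 = -6
A=21: P̂ = -6.5 + 5·21 = 98.5; r = 96.5 − 98.5 = -2
A=23: P̂ = -6.5 + 5·23 = 108.5; r = 109.5 − 108.5 = 1
SSE = 36 + 9 + 9 + 4 + 25 + 36 + 4 + 1 = 124
s = √(124/6) = 4.54606
r/s = 3 / 4.54606 = 0.660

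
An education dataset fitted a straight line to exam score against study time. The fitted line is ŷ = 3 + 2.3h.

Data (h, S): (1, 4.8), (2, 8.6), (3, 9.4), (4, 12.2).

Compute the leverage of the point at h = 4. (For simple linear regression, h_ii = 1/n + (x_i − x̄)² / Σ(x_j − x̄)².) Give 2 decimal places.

h = 0.70

h̄ = (1 + 2 + 3 + 4)/4 = 2.5
Σ(h − h̄)² = 2.25 + 0.25 + 0.25 + 2.25 = 5
h = 1/4 + (1.5)²/5 = 0.25 + 0.45 = 0.70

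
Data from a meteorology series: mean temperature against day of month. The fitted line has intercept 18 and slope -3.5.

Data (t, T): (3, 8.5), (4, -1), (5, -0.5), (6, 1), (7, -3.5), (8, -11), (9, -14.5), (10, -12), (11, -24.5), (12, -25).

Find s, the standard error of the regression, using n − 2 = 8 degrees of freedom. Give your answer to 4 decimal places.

t=3: T̂ = 18 − 3.5·3 = 7.5; r = 8.5 − 7.5 = 1
t=4: T̂ = 18 − 3.5·4 = 4; r = -1 − 4 = -5
t=5: T̂ = 18 − 3.5·5 = 0.5; r = -0.5 − 0.5 = -1
t=6: T̂ = 18 − 3.5·6 = -3; r = 1 − (-3) = 4
t=7: T̂ = 18 − 3.5·7 = -6.5; r = -3.5 − (-6.5) = 3
t=8: T̂ = 18 − 3.5·8 = -10; r = -11 − (-10) = -1
t=9: T̂ = 18 − 3.5·9 = -13.5; r = -14.5 − (-13.5) = -1
t=10: T̂ = 18 − 3.5·10 = -17; r = -12 − (-17) = 5
t=11: T̂ = 18 − 3.5·11 = -20.5; r = -24.5 − (-20.5) = -4
t=12: T̂ = 18 − 3.5·12 = -24; r = -25 − (-24) = -1
SSE = 1 + 25 + 1 + 16 + 9 + 1 + 1 + 25 + 16 + 1 = 96
s = √(96/8) = √12 ≈ 3.4641

s = 3.4641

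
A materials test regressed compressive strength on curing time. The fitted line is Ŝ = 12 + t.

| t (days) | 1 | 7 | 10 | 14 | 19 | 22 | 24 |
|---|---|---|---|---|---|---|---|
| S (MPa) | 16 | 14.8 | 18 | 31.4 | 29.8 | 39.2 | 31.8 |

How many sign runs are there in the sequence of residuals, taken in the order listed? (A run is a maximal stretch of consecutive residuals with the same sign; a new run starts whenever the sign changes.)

6 runs

t=1: Ŝ = 12 + 1 = 13; r = 16 − 13 = 3
t=7: Ŝ = 12 + 7 = 19; r = 14.8 − 19 = -4.2
t=10: Ŝ = 12 + 10 = 22; r = 18 − 22 = -4
t=14: Ŝ = 12 + 14 = 26; r = 31.4 − 26 = 5.4
t=19: Ŝ = 12 + 19 = 31; r = 29.8 − 31 = -1.2
t=22: Ŝ = 12 + 22 = 34; r = 39.2 − 34 = 5.2
t=24: Ŝ = 12 + 24 = 36; r = 31.8 − 36 = -4.2
Signs: + − − + − + −
Runs: +×1, −×2, +×1, −×1, +×1, −×1 → 6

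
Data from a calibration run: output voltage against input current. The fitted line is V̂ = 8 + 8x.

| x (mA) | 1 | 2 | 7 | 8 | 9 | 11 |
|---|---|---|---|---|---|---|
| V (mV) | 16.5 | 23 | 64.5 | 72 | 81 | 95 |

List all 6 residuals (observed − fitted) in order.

0.5, -1, 0.5, 0, 1, -1

x=1: V̂ = 8 + 8·1 = 16; e = 16.5 − 16 = 0.5
x=2: V̂ = 8 + 8·2 = 24; e = 23 − 24 = -1
x=7: V̂ = 8 + 8·7 = 64; e = 64.5 − 64 = 0.5
x=8: V̂ = 8 + 8·8 = 72; e = 72 − 72 = 0
x=9: V̂ = 8 + 8·9 = 80; e = 81 − 80 = 1
x=11: V̂ = 8 + 8·11 = 96; e = 95 − 96 = -1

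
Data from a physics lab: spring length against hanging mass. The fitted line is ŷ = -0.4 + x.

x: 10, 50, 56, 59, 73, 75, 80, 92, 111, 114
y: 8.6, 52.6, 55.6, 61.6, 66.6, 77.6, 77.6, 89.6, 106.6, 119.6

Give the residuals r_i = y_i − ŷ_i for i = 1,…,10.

-1, 3, 0, 3, -6, 3, -2, -2, -4, 6

x=10: ŷ = -0.4 + 10 = 9.6; r = 8.6 − 9.6 = -1
x=50: ŷ = -0.4 + 50 = 49.6; r = 52.6 − 49.6 = 3
x=56: ŷ = -0.4 + 56 = 55.6; r = 55.6 − 55.6 = 0
x=59: ŷ = -0.4 + 59 = 58.6; r = 61.6 − 58.6 = 3
x=73: ŷ = -0.4 + 73 = 72.6; r = 66.6 − 72.6 = -6
x=75: ŷ = -0.4 + 75 = 74.6; r = 77.6 − 74.6 = 3
x=80: ŷ = -0.4 + 80 = 79.6; r = 77.6 − 79.6 = -2
x=92: ŷ = -0.4 + 92 = 91.6; r = 89.6 − 91.6 = -2
x=111: ŷ = -0.4 + 111 = 110.6; r = 106.6 − 110.6 = -4
x=114: ŷ = -0.4 + 114 = 113.6; r = 119.6 − 113.6 = 6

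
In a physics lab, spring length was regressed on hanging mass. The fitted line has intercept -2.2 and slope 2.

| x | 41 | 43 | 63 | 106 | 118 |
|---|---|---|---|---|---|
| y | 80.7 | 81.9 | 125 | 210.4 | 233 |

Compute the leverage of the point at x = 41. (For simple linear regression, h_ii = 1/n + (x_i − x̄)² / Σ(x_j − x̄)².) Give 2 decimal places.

x̄ = (41 + 43 + 63 + 106 + 118)/5 = 74.2
Σ(x − x̄)² = 1102.24 + 973.44 + 125.44 + 1011.24 + 1918.44 = 5130.8
h = 1/5 + (-33.2)²/5130.8 = 0.2 + 0.214828 = 0.41

h = 0.41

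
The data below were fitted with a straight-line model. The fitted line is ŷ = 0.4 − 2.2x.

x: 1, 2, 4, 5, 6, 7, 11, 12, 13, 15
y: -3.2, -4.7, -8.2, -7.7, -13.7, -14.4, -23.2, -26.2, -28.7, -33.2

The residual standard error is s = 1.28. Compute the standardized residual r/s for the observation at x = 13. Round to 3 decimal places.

-0.391

ŷ = 0.4 − 2.2·13 = -28.2
r = -28.7 − (-28.2) = -0.5
r/s = -0.5 / 1.28 = -0.391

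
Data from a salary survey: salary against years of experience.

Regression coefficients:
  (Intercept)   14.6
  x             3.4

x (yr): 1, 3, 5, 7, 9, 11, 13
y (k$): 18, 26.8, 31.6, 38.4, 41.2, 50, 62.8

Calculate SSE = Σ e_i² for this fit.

x=1: ŷ = 14.6 + 3.4·1 = 18; e = 18 − 18 = 0
x=3: ŷ = 14.6 + 3.4·3 = 24.8; e = 26.8 − 24.8 = 2
x=5: ŷ = 14.6 + 3.4·5 = 31.6; e = 31.6 − 31.6 = 0
x=7: ŷ = 14.6 + 3.4·7 = 38.4; e = 38.4 − 38.4 = 0
x=9: ŷ = 14.6 + 3.4·9 = 45.2; e = 41.2 − 45.2 = -4
x=11: ŷ = 14.6 + 3.4·11 = 52; e = 50 − 52 = -2
x=13: ŷ = 14.6 + 3.4·13 = 58.8; e = 62.8 − 58.8 = 4
SSE = 0 + 4 + 0 + 0 + 16 + 4 + 16 = 40

SSE = 40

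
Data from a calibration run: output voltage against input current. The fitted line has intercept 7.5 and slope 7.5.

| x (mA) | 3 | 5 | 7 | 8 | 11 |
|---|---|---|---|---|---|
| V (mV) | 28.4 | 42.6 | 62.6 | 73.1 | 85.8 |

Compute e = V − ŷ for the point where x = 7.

ŷ = 7.5 + 7.5·7 = 60
e = 62.6 − 60 = 2.6

e = 2.6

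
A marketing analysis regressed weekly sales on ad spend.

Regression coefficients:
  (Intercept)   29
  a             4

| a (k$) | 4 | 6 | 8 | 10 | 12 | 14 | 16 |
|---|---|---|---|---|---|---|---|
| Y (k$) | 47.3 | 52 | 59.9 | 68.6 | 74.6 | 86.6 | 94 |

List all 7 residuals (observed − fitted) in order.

a=4: ŷ = 29 + 4·4 = 45; e = 47.3 − 45 = 2.3
a=6: ŷ = 29 + 4·6 = 53; e = 52 − 53 = -1
a=8: ŷ = 29 + 4·8 = 61; e = 59.9 − 61 = -1.1
a=10: ŷ = 29 + 4·10 = 69; e = 68.6 − 69 = -0.4
a=12: ŷ = 29 + 4·12 = 77; e = 74.6 − 77 = -2.4
a=14: ŷ = 29 + 4·14 = 85; e = 86.6 − 85 = 1.6
a=16: ŷ = 29 + 4·16 = 93; e = 94 − 93 = 1

2.3, -1, -1.1, -0.4, -2.4, 1.6, 1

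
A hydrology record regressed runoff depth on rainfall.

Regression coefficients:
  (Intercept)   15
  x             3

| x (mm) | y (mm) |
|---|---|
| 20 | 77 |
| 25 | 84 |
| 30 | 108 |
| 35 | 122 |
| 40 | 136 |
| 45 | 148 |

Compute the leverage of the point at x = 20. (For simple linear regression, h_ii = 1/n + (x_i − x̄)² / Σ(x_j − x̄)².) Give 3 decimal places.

h = 0.524

x̄ = (20 + 25 + 30 + 35 + 40 + 45)/6 = 32.5
Σ(x − x̄)² = 156.25 + 56.25 + 6.25 + 6.25 + 56.25 + 156.25 = 437.5
h = 1/6 + (-12.5)²/437.5 = 0.166667 + 0.357143 = 0.524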